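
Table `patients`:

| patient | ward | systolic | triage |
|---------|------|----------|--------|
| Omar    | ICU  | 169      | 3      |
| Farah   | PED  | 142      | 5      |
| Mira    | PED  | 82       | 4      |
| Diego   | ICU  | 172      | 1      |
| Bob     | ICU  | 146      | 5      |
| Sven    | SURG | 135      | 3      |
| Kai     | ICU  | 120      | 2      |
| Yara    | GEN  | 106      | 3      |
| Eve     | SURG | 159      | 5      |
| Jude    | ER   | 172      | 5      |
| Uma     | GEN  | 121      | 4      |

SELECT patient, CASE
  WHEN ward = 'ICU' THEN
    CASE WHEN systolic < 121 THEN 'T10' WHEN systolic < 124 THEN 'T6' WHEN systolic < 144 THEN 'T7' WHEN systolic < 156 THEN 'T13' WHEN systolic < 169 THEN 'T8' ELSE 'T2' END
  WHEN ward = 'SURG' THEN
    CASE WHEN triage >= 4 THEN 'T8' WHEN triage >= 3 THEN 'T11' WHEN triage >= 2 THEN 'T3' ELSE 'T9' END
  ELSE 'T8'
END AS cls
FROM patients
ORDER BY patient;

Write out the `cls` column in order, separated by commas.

patient=Bob: ward='ICU' → inner[systolic < 156] → T13
patient=Diego: ward='ICU' → inner[ELSE] → T2
patient=Eve: ward='SURG' → inner[triage >= 4] → T8
patient=Farah: ward='PED' → outer ELSE → T8
patient=Jude: ward='ER' → outer ELSE → T8
patient=Kai: ward='ICU' → inner[systolic < 121] → T10
patient=Mira: ward='PED' → outer ELSE → T8
patient=Omar: ward='ICU' → inner[ELSE] → T2
patient=Sven: ward='SURG' → inner[triage >= 3] → T11
patient=Uma: ward='GEN' → outer ELSE → T8
patient=Yara: ward='GEN' → outer ELSE → T8

T13, T2, T8, T8, T8, T10, T8, T2, T11, T8, T8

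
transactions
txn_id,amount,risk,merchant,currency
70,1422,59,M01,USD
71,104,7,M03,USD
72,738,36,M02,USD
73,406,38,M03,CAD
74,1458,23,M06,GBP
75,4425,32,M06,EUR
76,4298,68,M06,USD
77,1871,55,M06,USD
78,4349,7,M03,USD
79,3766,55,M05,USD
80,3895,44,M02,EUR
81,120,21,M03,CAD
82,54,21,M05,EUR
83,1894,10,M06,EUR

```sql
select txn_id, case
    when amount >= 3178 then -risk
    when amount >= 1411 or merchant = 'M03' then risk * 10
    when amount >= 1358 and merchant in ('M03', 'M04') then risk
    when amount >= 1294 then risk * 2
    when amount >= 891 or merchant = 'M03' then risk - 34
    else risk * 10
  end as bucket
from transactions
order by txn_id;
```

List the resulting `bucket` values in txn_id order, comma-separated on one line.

txn_id=70: amount >= 1411 or merchant = 'M03' → 590
txn_id=71: amount >= 1411 or merchant = 'M03' → 70
txn_id=72: ELSE → 360
txn_id=73: amount >= 1411 or merchant = 'M03' → 380
txn_id=74: amount >= 1411 or merchant = 'M03' → 230
txn_id=75: amount >= 3178 → -32
txn_id=76: amount >= 3178 → -68
txn_id=77: amount >= 1411 or merchant = 'M03' → 550
txn_id=78: amount >= 3178 → -7
txn_id=79: amount >= 3178 → -55
txn_id=80: amount >= 3178 → -44
txn_id=81: amount >= 1411 or merchant = 'M03' → 210
txn_id=82: ELSE → 210
txn_id=83: amount >= 1411 or merchant = 'M03' → 100

590, 70, 360, 380, 230, -32, -68, 550, -7, -55, -44, 210, 210, 100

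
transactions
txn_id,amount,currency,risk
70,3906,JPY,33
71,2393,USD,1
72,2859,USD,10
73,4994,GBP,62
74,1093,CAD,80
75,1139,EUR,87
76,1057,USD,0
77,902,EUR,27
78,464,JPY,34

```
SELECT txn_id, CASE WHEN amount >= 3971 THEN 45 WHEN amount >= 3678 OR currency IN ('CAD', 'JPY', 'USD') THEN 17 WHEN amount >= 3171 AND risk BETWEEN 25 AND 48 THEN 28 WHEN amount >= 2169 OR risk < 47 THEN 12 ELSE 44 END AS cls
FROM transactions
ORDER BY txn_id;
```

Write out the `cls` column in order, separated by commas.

txn_id=70: amount >= 3678 OR currency IN ('CAD', 'JPY', 'USD') → 17
txn_id=71: amount >= 3678 OR currency IN ('CAD', 'JPY', 'USD') → 17
txn_id=72: amount >= 3678 OR currency IN ('CAD', 'JPY', 'USD') → 17
txn_id=73: amount >= 3971 → 45
txn_id=74: amount >= 3678 OR currency IN ('CAD', 'JPY', 'USD') → 17
txn_id=75: ELSE → 44
txn_id=76: amount >= 3678 OR currency IN ('CAD', 'JPY', 'USD') → 17
txn_id=77: amount >= 2169 OR risk < 47 → 12
txn_id=78: amount >= 3678 OR currency IN ('CAD', 'JPY', 'USD') → 17

17, 17, 17, 45, 17, 44, 17, 12, 17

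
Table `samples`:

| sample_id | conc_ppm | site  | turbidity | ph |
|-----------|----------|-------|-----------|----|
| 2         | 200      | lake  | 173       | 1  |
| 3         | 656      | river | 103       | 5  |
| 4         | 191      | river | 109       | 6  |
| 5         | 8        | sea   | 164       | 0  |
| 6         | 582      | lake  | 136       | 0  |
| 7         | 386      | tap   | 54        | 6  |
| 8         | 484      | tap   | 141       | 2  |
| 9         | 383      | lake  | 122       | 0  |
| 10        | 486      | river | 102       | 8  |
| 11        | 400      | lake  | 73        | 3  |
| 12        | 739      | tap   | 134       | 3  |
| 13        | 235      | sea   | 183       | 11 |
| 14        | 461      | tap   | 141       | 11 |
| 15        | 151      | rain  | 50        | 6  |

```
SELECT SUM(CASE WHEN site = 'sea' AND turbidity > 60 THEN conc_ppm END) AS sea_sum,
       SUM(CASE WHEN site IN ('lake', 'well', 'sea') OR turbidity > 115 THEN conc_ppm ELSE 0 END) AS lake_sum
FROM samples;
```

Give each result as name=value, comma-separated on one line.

[sea_sum: site = 'sea' AND turbidity > 60]
sample_id=2: ✗
sample_id=3: ✗
sample_id=4: ✗
sample_id=5: ✓ → 8
sample_id=6: ✗
sample_id=7: ✗
sample_id=8: ✗
sample_id=9: ✗
sample_id=10: ✗
sample_id=11: ✗
sample_id=12: ✗
sample_id=13: ✓ → 235
sample_id=14: ✗
sample_id=15: ✗
sea_sum = 8 + 235 = 243
—
[lake_sum: site IN ('lake', 'well', 'sea') OR turbidity > 115]
sample_id=2: ✓ → 200
sample_id=3: ✗
sample_id=4: ✗
sample_id=5: ✓ → 8
sample_id=6: ✓ → 582
sample_id=7: ✗
sample_id=8: ✓ → 484
sample_id=9: ✓ → 383
sample_id=10: ✗
sample_id=11: ✓ → 400
sample_id=12: ✓ → 739
sample_id=13: ✓ → 235
sample_id=14: ✓ → 461
sample_id=15: ✗
lake_sum = 200 + 8 + 582 + 484 + 383 + 400 + 739 + 235 + 461 = 3492

sea_sum=243, lake_sum=3492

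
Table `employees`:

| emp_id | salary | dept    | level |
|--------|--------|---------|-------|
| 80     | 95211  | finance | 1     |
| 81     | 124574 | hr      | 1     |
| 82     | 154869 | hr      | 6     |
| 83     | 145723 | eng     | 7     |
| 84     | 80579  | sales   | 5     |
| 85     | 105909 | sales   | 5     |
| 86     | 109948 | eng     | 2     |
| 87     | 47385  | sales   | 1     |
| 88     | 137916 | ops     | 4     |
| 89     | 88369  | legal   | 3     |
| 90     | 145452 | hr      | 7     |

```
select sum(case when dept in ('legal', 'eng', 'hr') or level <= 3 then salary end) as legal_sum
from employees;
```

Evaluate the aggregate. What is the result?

emp_id=80: ✓ → 95211
emp_id=81: ✓ → 124574
emp_id=82: ✓ → 154869
emp_id=83: ✓ → 145723
emp_id=84: ✗
emp_id=85: ✗
emp_id=86: ✓ → 109948
emp_id=87: ✓ → 47385
emp_id=88: ✗
emp_id=89: ✓ → 88369
emp_id=90: ✓ → 145452
legal_sum = 95211 + 124574 + 154869 + 145723 + 109948 + 47385 + 88369 + 145452 = 911531

911531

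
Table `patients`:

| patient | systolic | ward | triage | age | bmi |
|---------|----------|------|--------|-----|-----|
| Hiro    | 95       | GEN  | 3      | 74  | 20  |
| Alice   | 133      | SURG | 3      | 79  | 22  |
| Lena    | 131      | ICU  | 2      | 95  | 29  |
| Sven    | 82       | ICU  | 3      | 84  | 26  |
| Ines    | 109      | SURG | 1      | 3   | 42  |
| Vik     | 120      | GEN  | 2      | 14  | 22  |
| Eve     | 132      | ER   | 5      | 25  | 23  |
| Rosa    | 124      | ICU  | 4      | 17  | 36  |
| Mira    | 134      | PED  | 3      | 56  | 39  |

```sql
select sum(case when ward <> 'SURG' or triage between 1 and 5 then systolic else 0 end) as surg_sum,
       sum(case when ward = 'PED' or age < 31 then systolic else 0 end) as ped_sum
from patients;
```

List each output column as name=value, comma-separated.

surg_sum=1060, ped_sum=619

[surg_sum: ward <> 'SURG' or triage between 1 and 5]
patient=Hiro: ✓ → 95
patient=Alice: ✓ → 133
patient=Lena: ✓ → 131
patient=Sven: ✓ → 82
patient=Ines: ✓ → 109
patient=Vik: ✓ → 120
patient=Eve: ✓ → 132
patient=Rosa: ✓ → 124
patient=Mira: ✓ → 134
surg_sum = 95 + 133 + 131 + 82 + 109 + 120 + 132 + 124 + 134 = 1060
—
[ped_sum: ward = 'PED' or age < 31]
patient=Hiro: ✗
patient=Alice: ✗
patient=Lena: ✗
patient=Sven: ✗
patient=Ines: ✓ → 109
patient=Vik: ✓ → 120
patient=Eve: ✓ → 132
patient=Rosa: ✓ → 124
patient=Mira: ✓ → 134
ped_sum = 109 + 120 + 132 + 124 + 134 = 619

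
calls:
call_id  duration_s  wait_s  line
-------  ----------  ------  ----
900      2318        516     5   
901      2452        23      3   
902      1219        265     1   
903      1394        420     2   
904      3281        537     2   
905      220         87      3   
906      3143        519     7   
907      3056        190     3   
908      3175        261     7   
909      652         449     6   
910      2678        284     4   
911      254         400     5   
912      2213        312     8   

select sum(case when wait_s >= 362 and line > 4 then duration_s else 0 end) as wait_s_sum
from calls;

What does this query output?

call_id=900: ✓ → 2318
call_id=901: ✗
call_id=902: ✗
call_id=903: ✗
call_id=904: ✗
call_id=905: ✗
call_id=906: ✓ → 3143
call_id=907: ✗
call_id=908: ✗
call_id=909: ✓ → 652
call_id=910: ✗
call_id=911: ✓ → 254
call_id=912: ✗
wait_s_sum = 2318 + 3143 + 652 + 254 = 6367

6367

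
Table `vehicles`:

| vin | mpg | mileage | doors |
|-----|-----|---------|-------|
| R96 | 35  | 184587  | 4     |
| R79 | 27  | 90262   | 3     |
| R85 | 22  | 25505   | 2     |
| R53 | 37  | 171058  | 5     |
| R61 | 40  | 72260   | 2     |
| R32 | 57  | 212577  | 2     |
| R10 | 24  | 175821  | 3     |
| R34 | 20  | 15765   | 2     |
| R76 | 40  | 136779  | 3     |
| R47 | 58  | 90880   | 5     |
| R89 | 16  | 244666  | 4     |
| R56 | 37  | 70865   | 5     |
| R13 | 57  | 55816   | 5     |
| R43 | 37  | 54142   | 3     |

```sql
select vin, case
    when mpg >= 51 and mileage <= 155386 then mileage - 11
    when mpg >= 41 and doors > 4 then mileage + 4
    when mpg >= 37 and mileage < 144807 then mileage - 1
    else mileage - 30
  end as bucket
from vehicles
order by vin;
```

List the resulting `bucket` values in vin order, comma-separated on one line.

vin=R10: ELSE → 175791
vin=R13: mpg >= 51 and mileage <= 155386 → 55805
vin=R32: ELSE → 212547
vin=R34: ELSE → 15735
vin=R43: mpg >= 37 and mileage < 144807 → 54141
vin=R47: mpg >= 51 and mileage <= 155386 → 90869
vin=R53: ELSE → 171028
vin=R56: mpg >= 37 and mileage < 144807 → 70864
vin=R61: mpg >= 37 and mileage < 144807 → 72259
vin=R76: mpg >= 37 and mileage < 144807 → 136778
vin=R79: ELSE → 90232
vin=R85: ELSE → 25475
vin=R89: ELSE → 244636
vin=R96: ELSE → 184557

175791, 55805, 212547, 15735, 54141, 90869, 171028, 70864, 72259, 136778, 90232, 25475, 244636, 184557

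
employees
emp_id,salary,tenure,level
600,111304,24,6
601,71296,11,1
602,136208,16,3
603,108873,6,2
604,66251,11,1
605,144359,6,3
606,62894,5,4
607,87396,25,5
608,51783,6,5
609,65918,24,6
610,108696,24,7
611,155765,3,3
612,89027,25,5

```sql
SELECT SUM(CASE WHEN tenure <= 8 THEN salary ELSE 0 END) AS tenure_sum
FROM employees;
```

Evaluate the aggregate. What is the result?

emp_id=600: ✗
emp_id=601: ✗
emp_id=602: ✗
emp_id=603: ✓ → 108873
emp_id=604: ✗
emp_id=605: ✓ → 144359
emp_id=606: ✓ → 62894
emp_id=607: ✗
emp_id=608: ✓ → 51783
emp_id=609: ✗
emp_id=610: ✗
emp_id=611: ✓ → 155765
emp_id=612: ✗
tenure_sum = 108873 + 144359 + 62894 + 51783 + 155765 = 523674

523674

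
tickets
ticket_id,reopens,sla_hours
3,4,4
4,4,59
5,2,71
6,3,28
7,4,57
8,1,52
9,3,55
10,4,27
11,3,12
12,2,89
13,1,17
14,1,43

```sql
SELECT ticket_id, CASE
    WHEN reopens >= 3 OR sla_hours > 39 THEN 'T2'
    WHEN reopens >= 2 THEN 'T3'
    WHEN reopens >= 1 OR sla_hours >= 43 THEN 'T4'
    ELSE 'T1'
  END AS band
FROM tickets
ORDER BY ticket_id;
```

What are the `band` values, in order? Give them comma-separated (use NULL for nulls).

T2, T2, T2, T2, T2, T2, T2, T2, T2, T2, T4, T2

ticket_id=3: reopens >= 3 OR sla_hours > 39 → T2
ticket_id=4: reopens >= 3 OR sla_hours > 39 → T2
ticket_id=5: reopens >= 3 OR sla_hours > 39 → T2
ticket_id=6: reopens >= 3 OR sla_hours > 39 → T2
ticket_id=7: reopens >= 3 OR sla_hours > 39 → T2
ticket_id=8: reopens >= 3 OR sla_hours > 39 → T2
ticket_id=9: reopens >= 3 OR sla_hours > 39 → T2
ticket_id=10: reopens >= 3 OR sla_hours > 39 → T2
ticket_id=11: reopens >= 3 OR sla_hours > 39 → T2
ticket_id=12: reopens >= 3 OR sla_hours > 39 → T2
ticket_id=13: reopens >= 1 OR sla_hours >= 43 → T4
ticket_id=14: reopens >= 3 OR sla_hours > 39 → T2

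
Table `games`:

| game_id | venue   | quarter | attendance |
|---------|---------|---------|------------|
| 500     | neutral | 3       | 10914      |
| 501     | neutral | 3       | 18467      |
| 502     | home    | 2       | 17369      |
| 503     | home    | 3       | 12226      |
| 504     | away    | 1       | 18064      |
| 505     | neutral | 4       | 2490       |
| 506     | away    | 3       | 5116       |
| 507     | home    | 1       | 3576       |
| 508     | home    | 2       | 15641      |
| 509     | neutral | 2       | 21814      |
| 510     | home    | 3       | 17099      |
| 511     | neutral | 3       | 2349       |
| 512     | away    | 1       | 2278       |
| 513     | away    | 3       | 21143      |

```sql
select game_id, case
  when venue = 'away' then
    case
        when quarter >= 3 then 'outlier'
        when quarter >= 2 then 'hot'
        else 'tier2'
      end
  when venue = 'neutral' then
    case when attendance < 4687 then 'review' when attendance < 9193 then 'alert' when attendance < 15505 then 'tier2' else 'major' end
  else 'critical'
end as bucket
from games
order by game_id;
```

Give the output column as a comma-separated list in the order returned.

game_id=500: venue='neutral' → inner[attendance < 15505] → tier2
game_id=501: venue='neutral' → inner[ELSE] → major
game_id=502: venue='home' → outer ELSE → critical
game_id=503: venue='home' → outer ELSE → critical
game_id=504: venue='away' → inner[ELSE] → tier2
game_id=505: venue='neutral' → inner[attendance < 4687] → review
game_id=506: venue='away' → inner[quarter >= 3] → outlier
game_id=507: venue='home' → outer ELSE → critical
game_id=508: venue='home' → outer ELSE → critical
game_id=509: venue='neutral' → inner[ELSE] → major
game_id=510: venue='home' → outer ELSE → critical
game_id=511: venue='neutral' → inner[attendance < 4687] → review
game_id=512: venue='away' → inner[ELSE] → tier2
game_id=513: venue='away' → inner[quarter >= 3] → outlier

tier2, major, critical, critical, tier2, review, outlier, critical, critical, major, critical, review, tier2, outlier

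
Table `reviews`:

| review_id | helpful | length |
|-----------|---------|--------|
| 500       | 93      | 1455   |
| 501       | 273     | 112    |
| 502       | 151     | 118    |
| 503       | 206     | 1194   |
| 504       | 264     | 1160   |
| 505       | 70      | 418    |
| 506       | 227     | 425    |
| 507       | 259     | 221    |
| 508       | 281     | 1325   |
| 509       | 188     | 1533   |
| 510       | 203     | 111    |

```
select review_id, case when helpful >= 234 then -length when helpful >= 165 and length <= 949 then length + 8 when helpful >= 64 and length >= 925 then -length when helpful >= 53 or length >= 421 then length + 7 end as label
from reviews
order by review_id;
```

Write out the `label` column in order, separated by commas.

-1455, -112, 125, -1194, -1160, 425, 433, -221, -1325, -1533, 119

review_id=500: helpful >= 64 and length >= 925 → -1455
review_id=501: helpful >= 234 → -112
review_id=502: helpful >= 53 or length >= 421 → 125
review_id=503: helpful >= 64 and length >= 925 → -1194
review_id=504: helpful >= 234 → -1160
review_id=505: helpful >= 53 or length >= 421 → 425
review_id=506: helpful >= 165 and length <= 949 → 433
review_id=507: helpful >= 234 → -221
review_id=508: helpful >= 234 → -1325
review_id=509: helpful >= 64 and length >= 925 → -1533
review_id=510: helpful >= 165 and length <= 949 → 119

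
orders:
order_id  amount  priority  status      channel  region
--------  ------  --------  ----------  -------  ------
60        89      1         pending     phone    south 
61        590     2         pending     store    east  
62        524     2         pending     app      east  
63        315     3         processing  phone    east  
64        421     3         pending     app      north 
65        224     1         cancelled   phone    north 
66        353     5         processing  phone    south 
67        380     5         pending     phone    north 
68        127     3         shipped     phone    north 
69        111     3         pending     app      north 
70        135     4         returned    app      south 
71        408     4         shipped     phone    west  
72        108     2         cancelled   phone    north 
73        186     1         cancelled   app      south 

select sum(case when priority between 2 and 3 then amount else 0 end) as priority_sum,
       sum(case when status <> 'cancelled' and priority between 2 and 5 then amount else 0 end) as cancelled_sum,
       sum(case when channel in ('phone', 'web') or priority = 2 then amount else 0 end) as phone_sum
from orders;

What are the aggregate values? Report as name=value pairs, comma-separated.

priority_sum=2196, cancelled_sum=3364, phone_sum=3118

[priority_sum: priority between 2 and 3]
order_id=60: ✗
order_id=61: ✓ → 590
order_id=62: ✓ → 524
order_id=63: ✓ → 315
order_id=64: ✓ → 421
order_id=65: ✗
order_id=66: ✗
order_id=67: ✗
order_id=68: ✓ → 127
order_id=69: ✓ → 111
order_id=70: ✗
order_id=71: ✗
order_id=72: ✓ → 108
order_id=73: ✗
priority_sum = 590 + 524 + 315 + 421 + 127 + 111 + 108 = 2196
—
[cancelled_sum: status <> 'cancelled' and priority between 2 and 5]
order_id=60: ✗
order_id=61: ✓ → 590
order_id=62: ✓ → 524
order_id=63: ✓ → 315
order_id=64: ✓ → 421
order_id=65: ✗
order_id=66: ✓ → 353
order_id=67: ✓ → 380
order_id=68: ✓ → 127
order_id=69: ✓ → 111
order_id=70: ✓ → 135
order_id=71: ✓ → 408
order_id=72: ✗
order_id=73: ✗
cancelled_sum = 590 + 524 + 315 + 421 + 353 + 380 + 127 + 111 + 135 + 408 = 3364
—
[phone_sum: channel in ('phone', 'web') or priority = 2]
order_id=60: ✓ → 89
order_id=61: ✓ → 590
order_id=62: ✓ → 524
order_id=63: ✓ → 315
order_id=64: ✗
order_id=65: ✓ → 224
order_id=66: ✓ → 353
order_id=67: ✓ → 380
order_id=68: ✓ → 127
order_id=69: ✗
order_id=70: ✗
order_id=71: ✓ → 408
order_id=72: ✓ → 108
order_id=73: ✗
phone_sum = 89 + 590 + 524 + 315 + 224 + 353 + 380 + 127 + 408 + 108 = 3118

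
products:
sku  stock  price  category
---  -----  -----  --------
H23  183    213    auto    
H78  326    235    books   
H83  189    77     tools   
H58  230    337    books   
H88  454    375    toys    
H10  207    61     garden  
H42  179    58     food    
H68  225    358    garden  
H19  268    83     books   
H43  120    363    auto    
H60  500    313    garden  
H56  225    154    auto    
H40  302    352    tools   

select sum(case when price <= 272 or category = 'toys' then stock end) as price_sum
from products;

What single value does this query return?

sku=H23: ✓ → 183
sku=H78: ✓ → 326
sku=H83: ✓ → 189
sku=H58: ✗
sku=H88: ✓ → 454
sku=H10: ✓ → 207
sku=H42: ✓ → 179
sku=H68: ✗
sku=H19: ✓ → 268
sku=H43: ✗
sku=H60: ✗
sku=H56: ✓ → 225
sku=H40: ✗
price_sum = 183 + 326 + 189 + 454 + 207 + 179 + 268 + 225 = 2031

2031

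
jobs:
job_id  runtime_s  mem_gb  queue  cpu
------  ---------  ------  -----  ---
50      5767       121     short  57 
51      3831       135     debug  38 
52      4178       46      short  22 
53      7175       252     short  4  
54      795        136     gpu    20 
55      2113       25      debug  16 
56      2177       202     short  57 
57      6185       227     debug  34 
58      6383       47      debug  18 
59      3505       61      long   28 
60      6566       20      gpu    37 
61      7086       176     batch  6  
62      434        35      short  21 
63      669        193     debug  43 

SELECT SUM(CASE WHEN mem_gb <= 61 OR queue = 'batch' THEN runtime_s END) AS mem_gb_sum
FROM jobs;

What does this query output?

30265

job_id=50: ✗
job_id=51: ✗
job_id=52: ✓ → 4178
job_id=53: ✗
job_id=54: ✗
job_id=55: ✓ → 2113
job_id=56: ✗
job_id=57: ✗
job_id=58: ✓ → 6383
job_id=59: ✓ → 3505
job_id=60: ✓ → 6566
job_id=61: ✓ → 7086
job_id=62: ✓ → 434
job_id=63: ✗
mem_gb_sum = 4178 + 2113 + 6383 + 3505 + 6566 + 7086 + 434 = 30265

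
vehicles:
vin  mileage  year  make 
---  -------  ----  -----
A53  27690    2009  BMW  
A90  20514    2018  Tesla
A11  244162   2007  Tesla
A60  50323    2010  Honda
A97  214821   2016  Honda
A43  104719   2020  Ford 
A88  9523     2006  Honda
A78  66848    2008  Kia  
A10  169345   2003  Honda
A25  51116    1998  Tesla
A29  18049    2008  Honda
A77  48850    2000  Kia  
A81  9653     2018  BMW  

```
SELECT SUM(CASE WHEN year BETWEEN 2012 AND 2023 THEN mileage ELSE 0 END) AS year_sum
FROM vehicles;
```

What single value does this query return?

349707

vin=A53: ✗
vin=A90: ✓ → 20514
vin=A11: ✗
vin=A60: ✗
vin=A97: ✓ → 214821
vin=A43: ✓ → 104719
vin=A88: ✗
vin=A78: ✗
vin=A10: ✗
vin=A25: ✗
vin=A29: ✗
vin=A77: ✗
vin=A81: ✓ → 9653
year_sum = 20514 + 214821 + 104719 + 9653 = 349707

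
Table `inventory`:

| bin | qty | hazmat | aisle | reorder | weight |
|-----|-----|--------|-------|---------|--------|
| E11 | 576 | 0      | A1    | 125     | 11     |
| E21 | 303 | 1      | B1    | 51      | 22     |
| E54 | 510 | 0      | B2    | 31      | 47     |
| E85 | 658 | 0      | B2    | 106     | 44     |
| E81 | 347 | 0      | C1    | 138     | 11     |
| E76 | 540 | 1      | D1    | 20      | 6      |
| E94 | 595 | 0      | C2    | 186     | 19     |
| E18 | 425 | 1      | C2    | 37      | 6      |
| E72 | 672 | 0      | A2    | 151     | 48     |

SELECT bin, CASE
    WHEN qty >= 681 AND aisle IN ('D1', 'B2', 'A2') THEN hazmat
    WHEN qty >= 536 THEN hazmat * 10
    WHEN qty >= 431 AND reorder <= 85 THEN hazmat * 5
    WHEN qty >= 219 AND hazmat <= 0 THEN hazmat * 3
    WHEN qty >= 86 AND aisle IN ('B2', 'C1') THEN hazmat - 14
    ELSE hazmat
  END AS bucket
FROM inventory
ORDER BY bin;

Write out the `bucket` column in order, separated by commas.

bin=E11: qty >= 536 → 0
bin=E18: ELSE → 1
bin=E21: ELSE → 1
bin=E54: qty >= 431 AND reorder <= 85 → 0
bin=E72: qty >= 536 → 0
bin=E76: qty >= 536 → 10
bin=E81: qty >= 219 AND hazmat <= 0 → 0
bin=E85: qty >= 536 → 0
bin=E94: qty >= 536 → 0

0, 1, 1, 0, 0, 10, 0, 0, 0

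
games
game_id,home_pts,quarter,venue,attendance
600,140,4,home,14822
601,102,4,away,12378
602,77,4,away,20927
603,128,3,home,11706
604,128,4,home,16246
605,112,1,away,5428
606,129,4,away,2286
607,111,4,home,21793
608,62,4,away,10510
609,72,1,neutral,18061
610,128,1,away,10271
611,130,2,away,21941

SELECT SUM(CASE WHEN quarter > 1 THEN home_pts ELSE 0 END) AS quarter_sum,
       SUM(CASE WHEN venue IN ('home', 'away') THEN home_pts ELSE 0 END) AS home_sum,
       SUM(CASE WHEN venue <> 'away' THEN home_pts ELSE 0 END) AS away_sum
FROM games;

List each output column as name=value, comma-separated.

[quarter_sum: quarter > 1]
game_id=600: ✓ → 140
game_id=601: ✓ → 102
game_id=602: ✓ → 77
game_id=603: ✓ → 128
game_id=604: ✓ → 128
game_id=605: ✗
game_id=606: ✓ → 129
game_id=607: ✓ → 111
game_id=608: ✓ → 62
game_id=609: ✗
game_id=610: ✗
game_id=611: ✓ → 130
quarter_sum = 140 + 102 + 77 + 128 + 128 + 129 + 111 + 62 + 130 = 1007
—
[home_sum: venue IN ('home', 'away')]
game_id=600: ✓ → 140
game_id=601: ✓ → 102
game_id=602: ✓ → 77
game_id=603: ✓ → 128
game_id=604: ✓ → 128
game_id=605: ✓ → 112
game_id=606: ✓ → 129
game_id=607: ✓ → 111
game_id=608: ✓ → 62
game_id=609: ✗
game_id=610: ✓ → 128
game_id=611: ✓ → 130
home_sum = 140 + 102 + 77 + 128 + 128 + 112 + 129 + 111 + 62 + 128 + 130 = 1247
—
[away_sum: venue <> 'away']
game_id=600: ✓ → 140
game_id=601: ✗
game_id=602: ✗
game_id=603: ✓ → 128
game_id=604: ✓ → 128
game_id=605: ✗
game_id=606: ✗
game_id=607: ✓ → 111
game_id=608: ✗
game_id=609: ✓ → 72
game_id=610: ✗
game_id=611: ✗
away_sum = 140 + 128 + 128 + 111 + 72 = 579

quarter_sum=1007, home_sum=1247, away_sum=579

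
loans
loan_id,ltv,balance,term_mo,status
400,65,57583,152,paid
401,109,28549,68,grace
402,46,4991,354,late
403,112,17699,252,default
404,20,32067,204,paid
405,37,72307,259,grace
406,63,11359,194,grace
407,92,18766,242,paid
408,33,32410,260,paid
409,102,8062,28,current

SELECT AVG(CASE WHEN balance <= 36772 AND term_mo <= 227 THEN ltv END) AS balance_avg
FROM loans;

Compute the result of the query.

73.5

loan_id=400: ✗
loan_id=401: ✓ → 109
loan_id=402: ✗
loan_id=403: ✗
loan_id=404: ✓ → 20
loan_id=405: ✗
loan_id=406: ✓ → 63
loan_id=407: ✗
loan_id=408: ✗
loan_id=409: ✓ → 102
balance_avg = (109 + 20 + 63 + 102) / 4 = 73.5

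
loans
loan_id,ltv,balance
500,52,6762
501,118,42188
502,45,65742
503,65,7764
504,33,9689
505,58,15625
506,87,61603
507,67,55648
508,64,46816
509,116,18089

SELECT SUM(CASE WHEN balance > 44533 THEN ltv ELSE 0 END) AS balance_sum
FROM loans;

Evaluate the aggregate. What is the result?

loan_id=500: ✗
loan_id=501: ✗
loan_id=502: ✓ → 45
loan_id=503: ✗
loan_id=504: ✗
loan_id=505: ✗
loan_id=506: ✓ → 87
loan_id=507: ✓ → 67
loan_id=508: ✓ → 64
loan_id=509: ✗
balance_sum = 45 + 87 + 67 + 64 = 263

263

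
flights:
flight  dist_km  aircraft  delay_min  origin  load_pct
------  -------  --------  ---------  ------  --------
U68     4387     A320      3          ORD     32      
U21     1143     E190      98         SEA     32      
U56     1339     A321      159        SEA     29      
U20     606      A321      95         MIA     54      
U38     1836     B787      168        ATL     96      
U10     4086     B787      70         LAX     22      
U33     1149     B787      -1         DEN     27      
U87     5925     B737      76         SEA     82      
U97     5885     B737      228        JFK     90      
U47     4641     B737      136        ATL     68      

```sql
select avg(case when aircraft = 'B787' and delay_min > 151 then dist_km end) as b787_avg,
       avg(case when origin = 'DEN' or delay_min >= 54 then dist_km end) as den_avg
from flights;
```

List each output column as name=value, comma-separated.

[b787_avg: aircraft = 'B787' and delay_min > 151]
flight=U68: ✗
flight=U21: ✗
flight=U56: ✗
flight=U20: ✗
flight=U38: ✓ → 1836
flight=U10: ✗
flight=U33: ✗
flight=U87: ✗
flight=U97: ✗
flight=U47: ✗
b787_avg = 1836
—
[den_avg: origin = 'DEN' or delay_min >= 54]
flight=U68: ✗
flight=U21: ✓ → 1143
flight=U56: ✓ → 1339
flight=U20: ✓ → 606
flight=U38: ✓ → 1836
flight=U10: ✓ → 4086
flight=U33: ✓ → 1149
flight=U87: ✓ → 5925
flight=U97: ✓ → 5885
flight=U47: ✓ → 4641
den_avg = (1143 + 1339 + 606 + 1836 + 4086 + 1149 + 5925 + 5885 + 4641) / 9 = 2956.6666666667

b787_avg=1836, den_avg=2956.6666666667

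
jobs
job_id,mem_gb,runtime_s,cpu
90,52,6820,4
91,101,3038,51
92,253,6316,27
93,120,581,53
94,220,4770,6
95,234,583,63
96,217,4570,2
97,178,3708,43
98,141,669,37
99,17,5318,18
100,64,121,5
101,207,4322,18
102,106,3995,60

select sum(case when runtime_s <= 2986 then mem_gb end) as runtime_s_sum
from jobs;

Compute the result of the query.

559

job_id=90: ✗
job_id=91: ✗
job_id=92: ✗
job_id=93: ✓ → 120
job_id=94: ✗
job_id=95: ✓ → 234
job_id=96: ✗
job_id=97: ✗
job_id=98: ✓ → 141
job_id=99: ✗
job_id=100: ✓ → 64
job_id=101: ✗
job_id=102: ✗
runtime_s_sum = 120 + 234 + 141 + 64 = 559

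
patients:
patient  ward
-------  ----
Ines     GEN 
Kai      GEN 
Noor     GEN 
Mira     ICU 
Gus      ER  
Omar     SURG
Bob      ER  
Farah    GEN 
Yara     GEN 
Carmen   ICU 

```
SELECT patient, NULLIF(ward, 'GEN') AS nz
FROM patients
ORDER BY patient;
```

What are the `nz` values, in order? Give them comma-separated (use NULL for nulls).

patient=Bob: ward=ER vs GEN: differ → ER
patient=Carmen: ward=ICU vs GEN: differ → ICU
patient=Farah: ward=GEN vs GEN: equal → NULL
patient=Gus: ward=ER vs GEN: differ → ER
patient=Ines: ward=GEN vs GEN: equal → NULL
patient=Kai: ward=GEN vs GEN: equal → NULL
patient=Mira: ward=ICU vs GEN: differ → ICU
patient=Noor: ward=GEN vs GEN: equal → NULL
patient=Omar: ward=SURG vs GEN: differ → SURG
patient=Yara: ward=GEN vs GEN: equal → NULL

ER, ICU, NULL, ER, NULL, NULL, ICU, NULL, SURG, NULL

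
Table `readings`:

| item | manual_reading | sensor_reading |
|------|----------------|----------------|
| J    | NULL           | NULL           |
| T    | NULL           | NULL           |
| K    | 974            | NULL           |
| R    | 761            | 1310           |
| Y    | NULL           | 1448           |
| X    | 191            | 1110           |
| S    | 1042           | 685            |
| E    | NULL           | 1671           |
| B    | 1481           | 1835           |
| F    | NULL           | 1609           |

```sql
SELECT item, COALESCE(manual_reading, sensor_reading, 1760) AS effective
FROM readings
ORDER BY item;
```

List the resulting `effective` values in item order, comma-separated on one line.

item=B: manual_reading=1481 → 1481
item=E: manual_reading=NULL, sensor_reading=1671 → 1671
item=F: manual_reading=NULL, sensor_reading=1609 → 1609
item=J: manual_reading=NULL, sensor_reading=NULL, → literal 1760 → 1760
item=K: manual_reading=974 → 974
item=R: manual_reading=761 → 761
item=S: manual_reading=1042 → 1042
item=T: manual_reading=NULL, sensor_reading=NULL, → literal 1760 → 1760
item=X: manual_reading=191 → 191
item=Y: manual_reading=NULL, sensor_reading=1448 → 1448

1481, 1671, 1609, 1760, 974, 761, 1042, 1760, 191, 1448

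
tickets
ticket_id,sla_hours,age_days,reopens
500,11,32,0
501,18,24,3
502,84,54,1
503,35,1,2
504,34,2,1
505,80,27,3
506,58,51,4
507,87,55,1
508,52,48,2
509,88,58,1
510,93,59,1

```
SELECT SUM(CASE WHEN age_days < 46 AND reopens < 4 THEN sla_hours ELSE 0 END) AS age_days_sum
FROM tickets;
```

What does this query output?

ticket_id=500: ✓ → 11
ticket_id=501: ✓ → 18
ticket_id=502: ✗
ticket_id=503: ✓ → 35
ticket_id=504: ✓ → 34
ticket_id=505: ✓ → 80
ticket_id=506: ✗
ticket_id=507: ✗
ticket_id=508: ✗
ticket_id=509: ✗
ticket_id=510: ✗
age_days_sum = 11 + 18 + 35 + 34 + 80 = 178

178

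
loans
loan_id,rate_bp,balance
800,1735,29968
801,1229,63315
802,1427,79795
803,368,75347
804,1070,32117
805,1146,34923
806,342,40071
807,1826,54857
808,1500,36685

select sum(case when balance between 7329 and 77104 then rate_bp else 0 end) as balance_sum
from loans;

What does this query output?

loan_id=800: ✓ → 1735
loan_id=801: ✓ → 1229
loan_id=802: ✗
loan_id=803: ✓ → 368
loan_id=804: ✓ → 1070
loan_id=805: ✓ → 1146
loan_id=806: ✓ → 342
loan_id=807: ✓ → 1826
loan_id=808: ✓ → 1500
balance_sum = 1735 + 1229 + 368 + 1070 + 1146 + 342 + 1826 + 1500 = 9216

9216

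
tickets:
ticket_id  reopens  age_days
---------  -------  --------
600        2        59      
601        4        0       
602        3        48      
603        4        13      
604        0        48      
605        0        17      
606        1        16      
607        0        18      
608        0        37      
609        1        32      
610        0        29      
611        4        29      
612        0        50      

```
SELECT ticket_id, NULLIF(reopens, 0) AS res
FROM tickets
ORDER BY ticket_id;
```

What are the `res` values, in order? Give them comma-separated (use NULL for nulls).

ticket_id=600: reopens=2 vs 0: differ → 2
ticket_id=601: reopens=4 vs 0: differ → 4
ticket_id=602: reopens=3 vs 0: differ → 3
ticket_id=603: reopens=4 vs 0: differ → 4
ticket_id=604: reopens=0 vs 0: equal → NULL
ticket_id=605: reopens=0 vs 0: equal → NULL
ticket_id=606: reopens=1 vs 0: differ → 1
ticket_id=607: reopens=0 vs 0: equal → NULL
ticket_id=608: reopens=0 vs 0: equal → NULL
ticket_id=609: reopens=1 vs 0: differ → 1
ticket_id=610: reopens=0 vs 0: equal → NULL
ticket_id=611: reopens=4 vs 0: differ → 4
ticket_id=612: reopens=0 vs 0: equal → NULL

2, 4, 3, 4, NULL, NULL, 1, NULL, NULL, 1, NULL, 4, NULL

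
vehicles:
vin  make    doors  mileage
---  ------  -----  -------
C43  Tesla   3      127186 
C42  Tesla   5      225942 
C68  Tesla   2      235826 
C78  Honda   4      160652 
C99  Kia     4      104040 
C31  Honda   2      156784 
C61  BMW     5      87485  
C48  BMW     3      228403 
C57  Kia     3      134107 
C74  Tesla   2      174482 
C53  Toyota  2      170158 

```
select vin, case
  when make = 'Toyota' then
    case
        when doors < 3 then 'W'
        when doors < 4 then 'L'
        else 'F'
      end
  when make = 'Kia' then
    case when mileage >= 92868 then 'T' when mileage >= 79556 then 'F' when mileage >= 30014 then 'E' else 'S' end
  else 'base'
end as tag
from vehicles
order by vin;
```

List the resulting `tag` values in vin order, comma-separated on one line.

base, base, base, base, W, T, base, base, base, base, T

vin=C31: make='Honda' → outer ELSE → base
vin=C42: make='Tesla' → outer ELSE → base
vin=C43: make='Tesla' → outer ELSE → base
vin=C48: make='BMW' → outer ELSE → base
vin=C53: make='Toyota' → inner[doors < 3] → W
vin=C57: make='Kia' → inner[mileage >= 92868] → T
vin=C61: make='BMW' → outer ELSE → base
vin=C68: make='Tesla' → outer ELSE → base
vin=C74: make='Tesla' → outer ELSE → base
vin=C78: make='Honda' → outer ELSE → base
vin=C99: make='Kia' → inner[mileage >= 92868] → T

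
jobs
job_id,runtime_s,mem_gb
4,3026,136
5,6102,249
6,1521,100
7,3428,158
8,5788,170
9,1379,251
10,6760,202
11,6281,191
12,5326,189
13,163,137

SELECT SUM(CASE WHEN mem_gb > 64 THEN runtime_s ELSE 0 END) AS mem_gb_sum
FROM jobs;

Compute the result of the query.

job_id=4: ✓ → 3026
job_id=5: ✓ → 6102
job_id=6: ✓ → 1521
job_id=7: ✓ → 3428
job_id=8: ✓ → 5788
job_id=9: ✓ → 1379
job_id=10: ✓ → 6760
job_id=11: ✓ → 6281
job_id=12: ✓ → 5326
job_id=13: ✓ → 163
mem_gb_sum = 3026 + 6102 + 1521 + 3428 + 5788 + 1379 + 6760 + 6281 + 5326 + 163 = 39774

39774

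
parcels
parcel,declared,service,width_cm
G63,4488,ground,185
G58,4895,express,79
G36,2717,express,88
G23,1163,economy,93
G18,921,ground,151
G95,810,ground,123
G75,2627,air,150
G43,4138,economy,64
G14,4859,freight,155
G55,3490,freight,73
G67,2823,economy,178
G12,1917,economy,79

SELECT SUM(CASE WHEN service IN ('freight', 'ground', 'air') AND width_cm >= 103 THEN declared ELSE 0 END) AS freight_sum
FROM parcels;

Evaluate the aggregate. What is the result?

13705

parcel=G63: ✓ → 4488
parcel=G58: ✗
parcel=G36: ✗
parcel=G23: ✗
parcel=G18: ✓ → 921
parcel=G95: ✓ → 810
parcel=G75: ✓ → 2627
parcel=G43: ✗
parcel=G14: ✓ → 4859
parcel=G55: ✗
parcel=G67: ✗
parcel=G12: ✗
freight_sum = 4488 + 921 + 810 + 2627 + 4859 = 13705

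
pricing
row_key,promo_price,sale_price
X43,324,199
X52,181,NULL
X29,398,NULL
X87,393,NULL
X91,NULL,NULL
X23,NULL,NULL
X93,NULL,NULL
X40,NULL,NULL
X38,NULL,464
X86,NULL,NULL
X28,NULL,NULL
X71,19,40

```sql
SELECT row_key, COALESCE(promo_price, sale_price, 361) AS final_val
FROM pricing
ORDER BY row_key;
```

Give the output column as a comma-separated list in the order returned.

361, 361, 398, 464, 361, 324, 181, 19, 361, 393, 361, 361

row_key=X23: promo_price=NULL, sale_price=NULL, → literal 361 → 361
row_key=X28: promo_price=NULL, sale_price=NULL, → literal 361 → 361
row_key=X29: promo_price=398 → 398
row_key=X38: promo_price=NULL, sale_price=464 → 464
row_key=X40: promo_price=NULL, sale_price=NULL, → literal 361 → 361
row_key=X43: promo_price=324 → 324
row_key=X52: promo_price=181 → 181
row_key=X71: promo_price=19 → 19
row_key=X86: promo_price=NULL, sale_price=NULL, → literal 361 → 361
row_key=X87: promo_price=393 → 393
row_key=X91: promo_price=NULL, sale_price=NULL, → literal 361 → 361
row_key=X93: promo_price=NULL, sale_price=NULL, → literal 361 → 361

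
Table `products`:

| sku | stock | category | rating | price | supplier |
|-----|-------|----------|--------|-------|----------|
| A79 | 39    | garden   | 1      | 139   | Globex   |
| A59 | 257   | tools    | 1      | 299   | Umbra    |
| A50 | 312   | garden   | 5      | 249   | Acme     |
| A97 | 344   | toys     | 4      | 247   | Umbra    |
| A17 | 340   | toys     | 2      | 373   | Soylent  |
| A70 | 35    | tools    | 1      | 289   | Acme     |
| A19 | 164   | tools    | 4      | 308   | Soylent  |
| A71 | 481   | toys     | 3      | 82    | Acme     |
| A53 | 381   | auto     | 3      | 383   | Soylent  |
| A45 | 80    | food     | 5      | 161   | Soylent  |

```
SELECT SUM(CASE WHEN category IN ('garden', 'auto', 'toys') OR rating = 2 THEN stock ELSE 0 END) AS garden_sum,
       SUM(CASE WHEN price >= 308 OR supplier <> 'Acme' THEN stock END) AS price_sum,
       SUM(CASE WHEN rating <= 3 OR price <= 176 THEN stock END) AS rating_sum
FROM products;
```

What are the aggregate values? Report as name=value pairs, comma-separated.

garden_sum=1897, price_sum=1605, rating_sum=1613

[garden_sum: category IN ('garden', 'auto', 'toys') OR rating = 2]
sku=A79: ✓ → 39
sku=A59: ✗
sku=A50: ✓ → 312
sku=A97: ✓ → 344
sku=A17: ✓ → 340
sku=A70: ✗
sku=A19: ✗
sku=A71: ✓ → 481
sku=A53: ✓ → 381
sku=A45: ✗
garden_sum = 39 + 312 + 344 + 340 + 481 + 381 = 1897
—
[price_sum: price >= 308 OR supplier <> 'Acme']
sku=A79: ✓ → 39
sku=A59: ✓ → 257
sku=A50: ✗
sku=A97: ✓ → 344
sku=A17: ✓ → 340
sku=A70: ✗
sku=A19: ✓ → 164
sku=A71: ✗
sku=A53: ✓ → 381
sku=A45: ✓ → 80
price_sum = 39 + 257 + 344 + 340 + 164 + 381 + 80 = 1605
—
[rating_sum: rating <= 3 OR price <= 176]
sku=A79: ✓ → 39
sku=A59: ✓ → 257
sku=A50: ✗
sku=A97: ✗
sku=A17: ✓ → 340
sku=A70: ✓ → 35
sku=A19: ✗
sku=A71: ✓ → 481
sku=A53: ✓ → 381
sku=A45: ✓ → 80
rating_sum = 39 + 257 + 340 + 35 + 481 + 381 + 80 = 1613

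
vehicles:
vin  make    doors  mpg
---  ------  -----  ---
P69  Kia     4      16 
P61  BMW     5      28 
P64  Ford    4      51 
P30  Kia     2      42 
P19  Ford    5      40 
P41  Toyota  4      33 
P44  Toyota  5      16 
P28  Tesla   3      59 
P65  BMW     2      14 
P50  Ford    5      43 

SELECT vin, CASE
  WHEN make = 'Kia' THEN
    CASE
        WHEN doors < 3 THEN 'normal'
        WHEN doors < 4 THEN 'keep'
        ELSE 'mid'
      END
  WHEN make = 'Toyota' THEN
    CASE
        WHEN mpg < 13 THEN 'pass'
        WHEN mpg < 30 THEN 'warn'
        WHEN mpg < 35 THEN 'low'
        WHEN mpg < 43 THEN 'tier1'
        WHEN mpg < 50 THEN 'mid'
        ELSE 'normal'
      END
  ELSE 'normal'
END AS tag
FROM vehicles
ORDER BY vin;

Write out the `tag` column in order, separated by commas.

vin=P19: make='Ford' → outer ELSE → normal
vin=P28: make='Tesla' → outer ELSE → normal
vin=P30: make='Kia' → inner[doors < 3] → normal
vin=P41: make='Toyota' → inner[mpg < 35] → low
vin=P44: make='Toyota' → inner[mpg < 30] → warn
vin=P50: make='Ford' → outer ELSE → normal
vin=P61: make='BMW' → outer ELSE → normal
vin=P64: make='Ford' → outer ELSE → normal
vin=P65: make='BMW' → outer ELSE → normal
vin=P69: make='Kia' → inner[ELSE] → mid

normal, normal, normal, low, warn, normal, normal, normal, normal, mid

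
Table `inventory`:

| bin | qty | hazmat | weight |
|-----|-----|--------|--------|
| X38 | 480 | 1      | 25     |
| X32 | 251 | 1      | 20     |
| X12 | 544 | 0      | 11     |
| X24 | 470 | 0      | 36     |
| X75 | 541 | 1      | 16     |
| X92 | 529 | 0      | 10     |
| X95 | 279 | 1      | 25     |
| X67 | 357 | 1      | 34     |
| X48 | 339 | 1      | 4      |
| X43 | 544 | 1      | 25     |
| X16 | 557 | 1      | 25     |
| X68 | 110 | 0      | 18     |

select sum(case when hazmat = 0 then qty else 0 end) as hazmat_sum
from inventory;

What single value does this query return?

bin=X38: ✗
bin=X32: ✗
bin=X12: ✓ → 544
bin=X24: ✓ → 470
bin=X75: ✗
bin=X92: ✓ → 529
bin=X95: ✗
bin=X67: ✗
bin=X48: ✗
bin=X43: ✗
bin=X16: ✗
bin=X68: ✓ → 110
hazmat_sum = 544 + 470 + 529 + 110 = 1653

1653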